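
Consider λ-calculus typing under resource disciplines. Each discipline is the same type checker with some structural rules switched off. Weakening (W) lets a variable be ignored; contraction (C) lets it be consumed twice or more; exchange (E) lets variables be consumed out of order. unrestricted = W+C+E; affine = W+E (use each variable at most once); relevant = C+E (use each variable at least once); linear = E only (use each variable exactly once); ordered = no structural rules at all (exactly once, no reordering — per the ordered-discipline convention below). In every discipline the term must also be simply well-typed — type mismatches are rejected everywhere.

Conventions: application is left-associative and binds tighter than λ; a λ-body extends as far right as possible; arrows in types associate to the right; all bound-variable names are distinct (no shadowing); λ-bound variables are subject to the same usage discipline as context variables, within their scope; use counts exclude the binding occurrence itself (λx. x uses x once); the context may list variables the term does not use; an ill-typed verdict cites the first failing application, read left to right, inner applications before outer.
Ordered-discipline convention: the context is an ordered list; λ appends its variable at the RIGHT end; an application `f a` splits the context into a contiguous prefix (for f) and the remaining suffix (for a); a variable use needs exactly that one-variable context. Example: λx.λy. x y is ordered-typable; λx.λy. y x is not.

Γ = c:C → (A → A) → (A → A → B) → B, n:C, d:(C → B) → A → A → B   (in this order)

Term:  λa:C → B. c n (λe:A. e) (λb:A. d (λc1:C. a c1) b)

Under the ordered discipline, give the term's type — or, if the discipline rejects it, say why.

term : (C → B) → B
variable uses: c ×1, n ×1, d ×1, a (λ-bound) ×1, e (λ-bound) ×1, b (λ-bound) ×1, c1 (λ-bound) ×1
order of uses: c, n, e, d, a, c1, b
typing: well-typed — term : (C → B) → B
all disciplines: ordered ✓, linear ✓, affine ✓, relevant ✓, unrestricted ✓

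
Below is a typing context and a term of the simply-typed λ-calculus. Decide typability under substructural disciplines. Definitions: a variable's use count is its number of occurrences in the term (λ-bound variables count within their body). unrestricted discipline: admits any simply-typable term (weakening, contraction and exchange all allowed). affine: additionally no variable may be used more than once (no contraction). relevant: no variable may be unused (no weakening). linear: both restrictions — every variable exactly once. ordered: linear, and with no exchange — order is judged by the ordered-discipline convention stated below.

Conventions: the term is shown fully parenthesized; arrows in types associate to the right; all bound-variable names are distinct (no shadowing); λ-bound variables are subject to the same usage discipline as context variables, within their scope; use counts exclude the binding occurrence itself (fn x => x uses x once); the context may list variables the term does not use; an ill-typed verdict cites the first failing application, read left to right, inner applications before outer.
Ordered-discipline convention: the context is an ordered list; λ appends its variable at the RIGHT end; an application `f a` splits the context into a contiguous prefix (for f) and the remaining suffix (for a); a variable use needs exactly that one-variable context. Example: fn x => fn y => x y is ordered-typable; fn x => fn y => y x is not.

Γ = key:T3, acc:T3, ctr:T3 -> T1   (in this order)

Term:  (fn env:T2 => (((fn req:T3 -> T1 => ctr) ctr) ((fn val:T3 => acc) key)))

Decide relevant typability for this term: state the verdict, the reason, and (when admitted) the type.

no — unused: env, req, val — weakening required
counts: key ×1, acc ×1, ctr ×2, env (λ-bound) ×0, req (λ-bound) ×0, val (λ-bound) ×0
left-to-right use order: ctr, ctr, acc, key
typing: well-typed at T2 -> T1
all disciplines: ordered ✗ | linear ✗ | affine ✗ | relevant ✗ | unrestricted ✓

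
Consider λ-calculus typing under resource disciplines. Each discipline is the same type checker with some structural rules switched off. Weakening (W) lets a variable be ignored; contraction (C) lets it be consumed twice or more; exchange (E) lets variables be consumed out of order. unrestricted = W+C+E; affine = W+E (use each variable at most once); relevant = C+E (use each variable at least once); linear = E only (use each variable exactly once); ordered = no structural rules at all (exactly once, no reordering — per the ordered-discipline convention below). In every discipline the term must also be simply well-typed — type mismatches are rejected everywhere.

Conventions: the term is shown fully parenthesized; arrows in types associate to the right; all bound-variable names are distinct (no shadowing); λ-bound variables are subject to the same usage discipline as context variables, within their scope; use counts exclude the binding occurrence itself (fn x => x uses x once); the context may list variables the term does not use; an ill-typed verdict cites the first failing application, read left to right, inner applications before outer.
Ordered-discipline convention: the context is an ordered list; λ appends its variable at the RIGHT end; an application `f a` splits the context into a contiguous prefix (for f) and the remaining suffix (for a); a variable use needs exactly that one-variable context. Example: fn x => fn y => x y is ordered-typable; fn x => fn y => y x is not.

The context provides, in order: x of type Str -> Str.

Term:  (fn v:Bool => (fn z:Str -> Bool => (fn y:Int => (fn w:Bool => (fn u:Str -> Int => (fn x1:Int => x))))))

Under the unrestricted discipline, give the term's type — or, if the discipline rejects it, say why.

term : Bool -> (Str -> Bool) -> Int -> Bool -> (Str -> Int) -> Int -> Str -> Str
use counts: x=1; v [bound]=0; z [bound]=0; y [bound]=0; w [bound]=0; u [bound]=0; x1 [bound]=0
uses in reading order: x
typing: ✓ — Bool -> (Str -> Bool) -> Int -> Bool -> (Str -> Int) -> Int -> Str -> Str
summary: ordered ✗, linear ✗, affine ✓, relevant ✗, unrestricted ✓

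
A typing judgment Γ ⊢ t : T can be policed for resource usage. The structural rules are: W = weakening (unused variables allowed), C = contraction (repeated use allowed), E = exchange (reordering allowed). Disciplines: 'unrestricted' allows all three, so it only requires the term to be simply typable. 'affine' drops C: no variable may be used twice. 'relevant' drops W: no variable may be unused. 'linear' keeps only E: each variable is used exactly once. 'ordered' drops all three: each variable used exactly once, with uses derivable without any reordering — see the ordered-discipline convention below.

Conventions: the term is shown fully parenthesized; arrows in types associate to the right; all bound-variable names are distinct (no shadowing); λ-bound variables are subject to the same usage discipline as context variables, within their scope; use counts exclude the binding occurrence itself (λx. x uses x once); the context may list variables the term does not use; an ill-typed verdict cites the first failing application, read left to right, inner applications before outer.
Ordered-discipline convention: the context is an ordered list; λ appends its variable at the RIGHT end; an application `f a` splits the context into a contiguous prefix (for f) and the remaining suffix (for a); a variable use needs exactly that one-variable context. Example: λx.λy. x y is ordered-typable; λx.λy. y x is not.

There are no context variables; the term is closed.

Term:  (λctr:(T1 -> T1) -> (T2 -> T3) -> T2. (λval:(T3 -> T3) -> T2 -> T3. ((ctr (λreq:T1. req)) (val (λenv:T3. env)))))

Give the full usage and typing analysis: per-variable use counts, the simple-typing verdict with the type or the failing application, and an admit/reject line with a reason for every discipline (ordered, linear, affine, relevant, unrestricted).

counts: ctr (bound) ×1, val (bound) ×1, req (bound) ×1, env (bound) ×1
uses in reading order: ctr, req, val, env
typing: well-typed — term : ((T1 -> T1) -> (T2 -> T3) -> T2) -> ((T3 -> T3) -> T2 -> T3) -> T2
ordered ✓ (ctr, val, req, env once each; derivable with no W/C/E)
linear ✓ (single use per variable (ctr, val, req, env))
affine ✓ (at most one use each (ctr, val, req, env))
relevant ✓ (every one of ctr, val, req, env appears)
unrestricted ✓ (simply typable at ((T1 -> T1) -> (T2 -> T3) -> T2) -> ((T3 -> T3) -> T2 -> T3) -> T2; W, C, E all held)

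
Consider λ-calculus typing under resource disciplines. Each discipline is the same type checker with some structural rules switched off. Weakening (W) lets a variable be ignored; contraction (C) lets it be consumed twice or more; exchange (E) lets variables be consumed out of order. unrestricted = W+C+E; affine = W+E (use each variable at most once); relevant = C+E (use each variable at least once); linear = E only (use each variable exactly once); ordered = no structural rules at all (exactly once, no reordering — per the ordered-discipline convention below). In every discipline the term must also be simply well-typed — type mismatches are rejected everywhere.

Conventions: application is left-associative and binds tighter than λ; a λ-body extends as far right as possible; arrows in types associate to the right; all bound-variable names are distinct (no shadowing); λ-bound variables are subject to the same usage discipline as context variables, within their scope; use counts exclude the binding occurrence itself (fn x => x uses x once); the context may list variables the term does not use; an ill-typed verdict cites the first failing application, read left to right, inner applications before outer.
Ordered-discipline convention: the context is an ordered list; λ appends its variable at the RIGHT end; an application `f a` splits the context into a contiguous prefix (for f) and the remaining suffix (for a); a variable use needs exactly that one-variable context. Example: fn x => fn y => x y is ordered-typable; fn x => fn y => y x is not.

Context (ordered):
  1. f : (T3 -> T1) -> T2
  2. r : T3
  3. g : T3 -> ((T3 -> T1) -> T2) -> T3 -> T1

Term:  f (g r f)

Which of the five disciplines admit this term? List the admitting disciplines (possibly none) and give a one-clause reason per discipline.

admitted in: relevant, unrestricted
use counts: f: 2×; r: 1×; g: 1×
left-to-right use order: f, g, r, f
typing: well-typed at T2
ordered ✗ (f ×2 used more than once (contraction))
linear ✗ (f ×2 used more than once (contraction))
affine ✗ (f ×2 used more than once (contraction))
relevant ✓ (f, r, g: all used, weakening unneeded)
unrestricted ✓ (type-checks (T2) and nothing is barred)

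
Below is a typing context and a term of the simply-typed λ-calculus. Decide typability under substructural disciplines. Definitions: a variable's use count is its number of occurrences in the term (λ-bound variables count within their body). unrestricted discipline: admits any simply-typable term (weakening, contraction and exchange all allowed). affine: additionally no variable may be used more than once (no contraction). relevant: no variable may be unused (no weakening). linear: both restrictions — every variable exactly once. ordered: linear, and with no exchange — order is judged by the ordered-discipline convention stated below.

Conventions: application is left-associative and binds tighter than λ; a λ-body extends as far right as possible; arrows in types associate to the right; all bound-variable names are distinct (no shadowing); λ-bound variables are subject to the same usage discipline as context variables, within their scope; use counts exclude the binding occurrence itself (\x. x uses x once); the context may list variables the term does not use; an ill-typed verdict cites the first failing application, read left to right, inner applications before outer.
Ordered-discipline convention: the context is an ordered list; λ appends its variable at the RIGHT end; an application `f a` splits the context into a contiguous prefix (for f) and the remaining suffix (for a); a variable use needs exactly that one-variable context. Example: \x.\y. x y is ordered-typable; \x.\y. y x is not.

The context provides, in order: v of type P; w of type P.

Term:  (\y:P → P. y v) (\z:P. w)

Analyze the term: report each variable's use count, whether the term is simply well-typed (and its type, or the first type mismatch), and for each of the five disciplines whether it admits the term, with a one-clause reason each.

variable uses: v ×1, w ×1, y (bound) ×1, z (bound) ×0
left-to-right use order: y, v, w
typing: ✓ — P
ordered ✗ (needs weakening: z unused)
linear ✗ (needs weakening: z unused)
affine ✓ (at most one use each (v, w, y, z))
relevant ✗ (needs weakening: z unused)
unrestricted ✓ (typability at P is all that's needed)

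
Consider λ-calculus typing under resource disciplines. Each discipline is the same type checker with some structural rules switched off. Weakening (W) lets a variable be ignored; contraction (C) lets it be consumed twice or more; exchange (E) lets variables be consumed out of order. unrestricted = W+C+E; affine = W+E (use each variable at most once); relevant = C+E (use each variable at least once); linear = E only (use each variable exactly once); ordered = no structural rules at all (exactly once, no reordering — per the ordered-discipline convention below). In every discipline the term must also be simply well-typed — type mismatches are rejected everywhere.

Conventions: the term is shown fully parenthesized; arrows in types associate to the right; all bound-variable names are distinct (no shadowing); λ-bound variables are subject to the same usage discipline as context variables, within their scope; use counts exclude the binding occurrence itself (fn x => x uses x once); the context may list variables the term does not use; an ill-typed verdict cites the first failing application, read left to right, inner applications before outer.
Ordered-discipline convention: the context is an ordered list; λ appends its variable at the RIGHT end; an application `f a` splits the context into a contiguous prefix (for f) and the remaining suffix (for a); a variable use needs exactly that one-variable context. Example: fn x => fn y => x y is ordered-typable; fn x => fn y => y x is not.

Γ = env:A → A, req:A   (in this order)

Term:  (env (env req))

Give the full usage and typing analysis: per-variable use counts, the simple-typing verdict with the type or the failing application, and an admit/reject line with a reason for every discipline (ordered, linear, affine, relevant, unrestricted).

counts: env=2; req=1
left-to-right use order: env, env, req
typing: ✓ — A
ordered: ✗ — env ×2 used more than once (contraction)
linear: ✗ — env ×2 used more than once (contraction)
affine: ✗ — env ×2 used more than once (contraction)
relevant: ✓ — every one of env, req appears
unrestricted: ✓ — typability at A is all that's needed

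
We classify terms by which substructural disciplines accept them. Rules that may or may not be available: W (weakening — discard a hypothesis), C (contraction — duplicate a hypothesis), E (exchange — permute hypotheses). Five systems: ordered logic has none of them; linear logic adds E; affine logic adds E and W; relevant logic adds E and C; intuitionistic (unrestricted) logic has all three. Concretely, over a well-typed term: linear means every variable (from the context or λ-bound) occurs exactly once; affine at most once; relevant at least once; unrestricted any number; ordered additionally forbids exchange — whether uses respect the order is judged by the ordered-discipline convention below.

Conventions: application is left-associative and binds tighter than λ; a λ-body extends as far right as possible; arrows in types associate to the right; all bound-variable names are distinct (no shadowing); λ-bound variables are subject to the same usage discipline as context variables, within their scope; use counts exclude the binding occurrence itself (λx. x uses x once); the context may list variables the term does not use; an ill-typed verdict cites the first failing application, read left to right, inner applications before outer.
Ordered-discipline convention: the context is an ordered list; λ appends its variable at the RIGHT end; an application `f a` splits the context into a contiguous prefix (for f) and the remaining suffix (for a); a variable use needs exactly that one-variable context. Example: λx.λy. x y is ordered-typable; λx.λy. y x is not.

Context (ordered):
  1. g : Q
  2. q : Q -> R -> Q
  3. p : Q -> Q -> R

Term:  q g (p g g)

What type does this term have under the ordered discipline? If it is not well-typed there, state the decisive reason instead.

not well-typed under ordered — uses contraction: g ×3
usage: g: 3×; q: 1×; p: 1×
uses in reading order: q, g, p, g, g
typing: well-typed at Q
per-discipline verdicts: ordered ✗; linear ✗; affine ✗; relevant ✓; unrestricted ✓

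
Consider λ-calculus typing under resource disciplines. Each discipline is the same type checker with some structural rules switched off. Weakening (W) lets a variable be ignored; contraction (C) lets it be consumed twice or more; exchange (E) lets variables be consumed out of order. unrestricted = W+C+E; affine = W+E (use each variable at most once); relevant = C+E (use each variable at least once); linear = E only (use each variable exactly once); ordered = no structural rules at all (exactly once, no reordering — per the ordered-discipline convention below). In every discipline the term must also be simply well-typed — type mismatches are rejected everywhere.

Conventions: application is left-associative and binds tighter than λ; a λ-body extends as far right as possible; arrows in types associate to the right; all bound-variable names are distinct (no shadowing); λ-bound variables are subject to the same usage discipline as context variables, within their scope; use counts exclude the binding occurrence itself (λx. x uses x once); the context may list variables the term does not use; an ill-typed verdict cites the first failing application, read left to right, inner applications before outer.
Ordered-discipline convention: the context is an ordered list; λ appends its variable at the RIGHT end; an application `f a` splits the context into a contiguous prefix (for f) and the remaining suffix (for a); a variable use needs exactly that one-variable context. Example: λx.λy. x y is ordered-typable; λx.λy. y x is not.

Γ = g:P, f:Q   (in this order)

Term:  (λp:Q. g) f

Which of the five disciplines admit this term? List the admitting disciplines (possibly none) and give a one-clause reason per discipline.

accepted by: affine, unrestricted
usage: g: 1×; f: 1×; p (bound): 0×
order of uses: g, f
typing: ✓ — P
ordered ✗ (p never used (weakening))
linear ✗ (p never used (weakening))
affine ✓ (no duplicate uses among g, f, p)
relevant ✗ (p never used (weakening))
unrestricted ✓ (well-typed at P; no restrictions here)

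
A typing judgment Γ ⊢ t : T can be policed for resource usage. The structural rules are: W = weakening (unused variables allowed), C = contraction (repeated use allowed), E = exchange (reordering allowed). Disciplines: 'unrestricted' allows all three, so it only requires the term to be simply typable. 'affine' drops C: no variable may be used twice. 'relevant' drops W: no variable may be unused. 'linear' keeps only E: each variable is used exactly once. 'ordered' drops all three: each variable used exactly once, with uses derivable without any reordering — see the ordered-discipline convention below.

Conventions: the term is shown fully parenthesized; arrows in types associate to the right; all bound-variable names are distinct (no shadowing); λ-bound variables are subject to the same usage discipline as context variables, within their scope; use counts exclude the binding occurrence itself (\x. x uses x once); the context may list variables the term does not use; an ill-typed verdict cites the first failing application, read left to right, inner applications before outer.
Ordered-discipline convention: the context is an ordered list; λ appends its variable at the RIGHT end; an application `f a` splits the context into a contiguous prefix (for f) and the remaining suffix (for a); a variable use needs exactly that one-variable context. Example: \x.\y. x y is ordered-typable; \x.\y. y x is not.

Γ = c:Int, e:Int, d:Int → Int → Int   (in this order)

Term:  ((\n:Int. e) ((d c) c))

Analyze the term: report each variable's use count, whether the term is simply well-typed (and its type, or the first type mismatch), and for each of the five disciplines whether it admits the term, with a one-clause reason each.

counts: c: 2, e: 1, d: 1, n [bound]: 0
use order (left to right): e, d, c, c
typing: well-typed — term : Int
ordered ✗ (uses contraction: c ×2; n left unused)
linear ✗ (uses contraction: c ×2; n left unused)
affine ✗ (uses contraction: c ×2)
relevant ✗ (n left unused)
unrestricted ✓ (well-typed at Int; no restrictions here)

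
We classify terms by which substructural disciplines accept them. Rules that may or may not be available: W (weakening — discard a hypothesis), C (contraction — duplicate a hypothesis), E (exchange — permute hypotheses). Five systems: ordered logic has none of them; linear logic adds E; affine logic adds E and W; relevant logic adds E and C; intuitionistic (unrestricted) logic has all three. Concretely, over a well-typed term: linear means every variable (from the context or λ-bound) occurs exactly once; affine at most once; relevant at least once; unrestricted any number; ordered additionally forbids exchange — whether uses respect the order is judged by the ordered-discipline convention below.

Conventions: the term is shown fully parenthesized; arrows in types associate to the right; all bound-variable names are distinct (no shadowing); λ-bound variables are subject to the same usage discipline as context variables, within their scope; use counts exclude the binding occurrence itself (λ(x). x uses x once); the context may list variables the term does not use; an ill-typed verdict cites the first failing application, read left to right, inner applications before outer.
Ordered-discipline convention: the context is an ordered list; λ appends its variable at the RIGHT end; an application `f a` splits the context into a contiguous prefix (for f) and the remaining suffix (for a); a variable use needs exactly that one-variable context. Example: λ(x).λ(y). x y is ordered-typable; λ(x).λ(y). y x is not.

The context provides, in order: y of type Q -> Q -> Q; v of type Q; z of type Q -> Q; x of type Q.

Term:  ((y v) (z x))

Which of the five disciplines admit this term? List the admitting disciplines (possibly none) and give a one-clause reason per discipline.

admitted in: ordered, linear, affine, relevant, unrestricted
use counts: y ×1, v ×1, z ×1, x ×1
use order (left to right): y, v, z, x
typing: the term checks, with type Q
ordered: ✓ — y, v, z, x: once each, no exchange needed
linear: ✓ — single use per variable (y, v, z, x)
affine: ✓ — no duplicate uses among y, v, z, x
relevant: ✓ — at least one use each (y, v, z, x)
unrestricted: ✓ — type-checks (Q) and nothing is barred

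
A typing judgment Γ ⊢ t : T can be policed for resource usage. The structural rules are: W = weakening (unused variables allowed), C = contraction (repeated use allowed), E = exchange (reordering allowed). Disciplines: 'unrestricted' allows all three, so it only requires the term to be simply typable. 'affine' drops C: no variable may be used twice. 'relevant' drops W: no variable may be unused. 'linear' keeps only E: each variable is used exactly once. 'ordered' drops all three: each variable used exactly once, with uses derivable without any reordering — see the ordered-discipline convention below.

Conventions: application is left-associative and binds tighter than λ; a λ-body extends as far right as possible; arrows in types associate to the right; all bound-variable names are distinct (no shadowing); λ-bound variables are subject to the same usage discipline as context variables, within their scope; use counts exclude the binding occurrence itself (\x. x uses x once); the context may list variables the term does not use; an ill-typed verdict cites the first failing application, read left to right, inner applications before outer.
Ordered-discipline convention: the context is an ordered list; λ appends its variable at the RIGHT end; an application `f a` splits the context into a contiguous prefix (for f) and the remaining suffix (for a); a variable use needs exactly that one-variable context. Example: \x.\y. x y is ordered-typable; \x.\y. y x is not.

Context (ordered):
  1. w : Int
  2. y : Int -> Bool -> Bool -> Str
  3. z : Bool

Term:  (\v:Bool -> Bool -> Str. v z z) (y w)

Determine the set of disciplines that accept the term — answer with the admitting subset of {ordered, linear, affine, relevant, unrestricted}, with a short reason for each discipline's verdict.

admitting disciplines: relevant, unrestricted
usage: w: 1; y: 1; z: 2; v [bound]: 1
uses in reading order: v, z, z, y, w
typing: ✓ — Str
ordered: ✗ — needs contraction — z ×2
linear: ✗ — needs contraction — z ×2
affine: ✗ — needs contraction — z ×2
relevant: ✓ — at least one use each (w, y, z, v)
unrestricted: ✓ — type-checks (Str) and nothing is barred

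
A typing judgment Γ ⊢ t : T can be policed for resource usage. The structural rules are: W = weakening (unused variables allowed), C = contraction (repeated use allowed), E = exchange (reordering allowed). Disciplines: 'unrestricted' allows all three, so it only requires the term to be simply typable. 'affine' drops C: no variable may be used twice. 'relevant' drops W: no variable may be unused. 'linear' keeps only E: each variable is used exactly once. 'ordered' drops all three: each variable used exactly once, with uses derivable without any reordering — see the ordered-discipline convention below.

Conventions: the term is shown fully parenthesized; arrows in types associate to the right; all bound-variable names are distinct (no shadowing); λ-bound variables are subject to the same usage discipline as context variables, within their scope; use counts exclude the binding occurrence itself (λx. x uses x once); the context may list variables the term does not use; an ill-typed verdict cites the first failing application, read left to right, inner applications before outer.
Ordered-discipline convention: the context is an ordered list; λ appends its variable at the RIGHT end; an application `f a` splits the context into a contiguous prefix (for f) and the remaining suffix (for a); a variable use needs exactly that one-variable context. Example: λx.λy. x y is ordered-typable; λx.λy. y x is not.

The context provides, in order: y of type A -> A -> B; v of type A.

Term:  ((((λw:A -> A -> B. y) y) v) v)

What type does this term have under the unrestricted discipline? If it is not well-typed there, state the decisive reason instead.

term : B
use counts: y: 2×; v: 2×; w (bound): 0×
uses in reading order: y, y, v, v
typing: well-typed — term : B
per-discipline verdicts: ordered ✗ · linear ✗ · affine ✗ · relevant ✗ · unrestricted ✓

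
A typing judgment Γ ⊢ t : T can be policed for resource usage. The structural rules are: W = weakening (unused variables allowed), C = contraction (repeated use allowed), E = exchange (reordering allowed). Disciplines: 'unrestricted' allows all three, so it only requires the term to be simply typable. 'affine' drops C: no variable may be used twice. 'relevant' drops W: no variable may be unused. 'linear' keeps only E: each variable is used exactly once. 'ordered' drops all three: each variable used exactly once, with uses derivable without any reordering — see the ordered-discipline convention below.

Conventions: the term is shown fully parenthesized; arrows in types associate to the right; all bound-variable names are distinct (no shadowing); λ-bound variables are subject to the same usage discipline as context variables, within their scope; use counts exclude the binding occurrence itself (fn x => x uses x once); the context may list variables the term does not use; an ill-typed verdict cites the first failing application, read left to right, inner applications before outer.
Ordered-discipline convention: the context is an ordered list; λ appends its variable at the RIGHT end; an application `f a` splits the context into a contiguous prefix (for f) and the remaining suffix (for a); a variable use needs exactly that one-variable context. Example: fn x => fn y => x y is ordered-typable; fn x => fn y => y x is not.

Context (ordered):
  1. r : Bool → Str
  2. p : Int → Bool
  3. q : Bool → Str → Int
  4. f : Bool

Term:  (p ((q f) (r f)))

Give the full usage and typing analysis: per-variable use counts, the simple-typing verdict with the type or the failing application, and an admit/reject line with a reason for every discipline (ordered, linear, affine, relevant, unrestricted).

use counts: r ×1; p ×1; q ×1; f ×2
left-to-right use order: p, q, f, r, f
typing: the term checks, with type Bool
ordered ✗ (needs contraction — f ×2)
linear ✗ (needs contraction — f ×2)
affine ✗ (needs contraction — f ×2)
relevant ✓ (at least one use each (r, p, q, f))
unrestricted ✓ (typability at Bool is all that's needed)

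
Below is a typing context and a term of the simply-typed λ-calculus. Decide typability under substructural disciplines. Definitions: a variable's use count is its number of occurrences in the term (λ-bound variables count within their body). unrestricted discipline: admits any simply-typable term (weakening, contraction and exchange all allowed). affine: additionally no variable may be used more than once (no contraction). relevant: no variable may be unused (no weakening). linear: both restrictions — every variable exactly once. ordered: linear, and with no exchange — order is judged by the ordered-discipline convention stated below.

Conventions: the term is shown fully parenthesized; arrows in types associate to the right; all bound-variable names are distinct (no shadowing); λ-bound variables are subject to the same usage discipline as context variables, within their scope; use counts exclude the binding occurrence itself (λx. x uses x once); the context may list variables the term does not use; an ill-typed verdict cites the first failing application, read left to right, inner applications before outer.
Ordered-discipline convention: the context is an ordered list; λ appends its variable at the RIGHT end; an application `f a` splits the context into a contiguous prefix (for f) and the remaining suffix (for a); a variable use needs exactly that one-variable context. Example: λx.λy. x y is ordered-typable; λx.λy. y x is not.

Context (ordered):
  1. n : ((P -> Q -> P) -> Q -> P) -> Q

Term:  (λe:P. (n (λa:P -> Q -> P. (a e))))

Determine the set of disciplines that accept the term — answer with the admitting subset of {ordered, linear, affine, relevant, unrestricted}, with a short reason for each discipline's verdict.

admitted in: linear, affine, relevant, unrestricted
use counts: n: 1×, e (bound): 1×, a (bound): 1×
left-to-right use order: n, a, e
typing: ✓ — P -> Q
ordered ✗ (no ordered split (uses run n, a, e))
linear ✓ (single use per variable (n, e, a))
affine ✓ (none of n, e, a used more than once)
relevant ✓ (every one of n, e, a appears)
unrestricted ✓ (well-typed at P -> Q; no restrictions here)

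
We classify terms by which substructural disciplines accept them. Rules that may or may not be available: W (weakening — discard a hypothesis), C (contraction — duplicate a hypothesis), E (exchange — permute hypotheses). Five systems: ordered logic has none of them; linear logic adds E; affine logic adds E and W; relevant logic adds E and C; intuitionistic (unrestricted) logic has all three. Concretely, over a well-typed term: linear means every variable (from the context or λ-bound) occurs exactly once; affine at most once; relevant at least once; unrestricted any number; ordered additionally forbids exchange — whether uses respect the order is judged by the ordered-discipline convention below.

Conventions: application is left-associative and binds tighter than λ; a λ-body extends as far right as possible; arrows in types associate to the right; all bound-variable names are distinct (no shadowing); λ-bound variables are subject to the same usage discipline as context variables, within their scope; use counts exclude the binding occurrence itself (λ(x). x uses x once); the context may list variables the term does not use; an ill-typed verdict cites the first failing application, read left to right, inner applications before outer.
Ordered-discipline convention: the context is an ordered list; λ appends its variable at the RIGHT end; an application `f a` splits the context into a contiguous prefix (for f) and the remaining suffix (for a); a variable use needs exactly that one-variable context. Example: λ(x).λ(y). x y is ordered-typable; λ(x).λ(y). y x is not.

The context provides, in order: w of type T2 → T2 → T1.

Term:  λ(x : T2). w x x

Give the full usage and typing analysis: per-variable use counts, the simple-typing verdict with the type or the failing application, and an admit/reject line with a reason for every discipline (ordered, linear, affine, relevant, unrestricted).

use counts: w: 1; x (bound): 2
uses in reading order: w, x, x
typing: well-typed at T2 → T1
ordered: ✗ — x ×2 used more than once (contraction)
linear: ✗ — x ×2 used more than once (contraction)
affine: ✗ — x ×2 used more than once (contraction)
relevant: ✓ — none of w, x goes unused
unrestricted: ✓ — simply typable at T2 → T1; W, C, E all held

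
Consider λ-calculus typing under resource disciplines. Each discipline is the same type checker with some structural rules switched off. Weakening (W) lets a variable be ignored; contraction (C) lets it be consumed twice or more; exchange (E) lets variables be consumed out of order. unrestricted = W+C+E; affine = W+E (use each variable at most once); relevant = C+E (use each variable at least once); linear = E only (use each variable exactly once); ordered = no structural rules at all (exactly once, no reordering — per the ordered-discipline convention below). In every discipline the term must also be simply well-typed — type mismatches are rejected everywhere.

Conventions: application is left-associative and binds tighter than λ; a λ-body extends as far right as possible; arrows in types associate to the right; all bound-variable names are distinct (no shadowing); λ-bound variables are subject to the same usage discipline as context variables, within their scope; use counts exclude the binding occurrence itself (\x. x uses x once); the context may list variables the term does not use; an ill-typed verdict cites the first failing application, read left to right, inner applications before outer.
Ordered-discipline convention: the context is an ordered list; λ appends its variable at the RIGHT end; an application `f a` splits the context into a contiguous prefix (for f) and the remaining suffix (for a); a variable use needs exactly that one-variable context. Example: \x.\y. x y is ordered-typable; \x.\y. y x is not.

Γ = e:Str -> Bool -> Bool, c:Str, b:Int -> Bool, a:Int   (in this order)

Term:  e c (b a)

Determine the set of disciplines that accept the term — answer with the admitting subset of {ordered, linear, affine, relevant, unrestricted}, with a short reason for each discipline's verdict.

admitted in: ordered, linear, affine, relevant, unrestricted
use counts: e ×1, c ×1, b ×1, a ×1
left-to-right use order: e, c, b, a
typing: the term checks, with type Bool
ordered: ✓, e, c, b, a once each; derivable with no W/C/E
linear: ✓, single use per variable (e, c, b, a)
affine: ✓, no duplicate uses among e, c, b, a
relevant: ✓, e, c, b, a: all used, weakening unneeded
unrestricted: ✓, simply typable at Bool; W, C, E all held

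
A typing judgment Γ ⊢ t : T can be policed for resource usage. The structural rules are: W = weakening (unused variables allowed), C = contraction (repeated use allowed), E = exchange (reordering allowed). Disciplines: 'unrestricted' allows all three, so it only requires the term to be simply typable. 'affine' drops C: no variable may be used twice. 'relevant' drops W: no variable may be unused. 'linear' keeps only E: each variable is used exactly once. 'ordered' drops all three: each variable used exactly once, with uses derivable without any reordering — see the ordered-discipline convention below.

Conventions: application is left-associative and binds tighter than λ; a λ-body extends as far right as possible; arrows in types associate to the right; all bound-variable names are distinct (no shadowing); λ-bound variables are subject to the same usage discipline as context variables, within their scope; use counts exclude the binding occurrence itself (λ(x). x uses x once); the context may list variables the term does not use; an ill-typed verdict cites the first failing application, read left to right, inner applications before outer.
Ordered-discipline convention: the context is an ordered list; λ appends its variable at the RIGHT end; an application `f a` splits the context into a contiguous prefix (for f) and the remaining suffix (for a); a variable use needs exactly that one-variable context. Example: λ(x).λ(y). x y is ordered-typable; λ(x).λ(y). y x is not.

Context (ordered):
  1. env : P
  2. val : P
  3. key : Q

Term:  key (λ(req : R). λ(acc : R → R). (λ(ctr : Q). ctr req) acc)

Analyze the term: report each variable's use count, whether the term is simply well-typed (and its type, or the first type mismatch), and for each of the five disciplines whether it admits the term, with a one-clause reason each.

use counts: env ×0, val ×0, key ×1, req [bound] ×1, acc [bound] ×1, ctr [bound] ×1
uses in reading order: key, ctr, req, acc
typing: ill-typed: applying a non-function (Q)
ordered: ✗ — the type mismatch rejects it
linear: ✗ — not simply typable
affine: ✗ — fails simple typing
relevant: ✗ — a type mismatch blocks all five
unrestricted: ✗ — the type mismatch rejects it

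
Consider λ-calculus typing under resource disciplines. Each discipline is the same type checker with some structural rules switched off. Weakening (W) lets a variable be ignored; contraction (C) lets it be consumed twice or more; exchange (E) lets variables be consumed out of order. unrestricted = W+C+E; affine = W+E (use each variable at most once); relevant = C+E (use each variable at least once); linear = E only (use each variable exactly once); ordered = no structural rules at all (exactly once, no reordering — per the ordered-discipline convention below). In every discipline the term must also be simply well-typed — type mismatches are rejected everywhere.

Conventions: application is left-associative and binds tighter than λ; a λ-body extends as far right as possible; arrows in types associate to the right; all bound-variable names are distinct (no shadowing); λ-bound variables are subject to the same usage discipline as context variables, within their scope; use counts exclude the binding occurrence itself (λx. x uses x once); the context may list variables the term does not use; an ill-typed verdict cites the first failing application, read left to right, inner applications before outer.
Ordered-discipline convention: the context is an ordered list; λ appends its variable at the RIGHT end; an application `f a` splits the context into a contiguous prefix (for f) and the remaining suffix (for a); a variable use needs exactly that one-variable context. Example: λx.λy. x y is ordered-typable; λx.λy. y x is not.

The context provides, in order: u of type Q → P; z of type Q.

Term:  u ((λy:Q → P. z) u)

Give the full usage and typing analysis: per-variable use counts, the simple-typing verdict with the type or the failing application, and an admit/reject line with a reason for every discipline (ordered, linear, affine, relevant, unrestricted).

use counts: u: 2×, z: 1×, y (bound): 0×
uses in reading order: u, z, u
typing: well-typed at P
ordered: ✗ — u ×2 used more than once (contraction); y left unused
linear: ✗ — u ×2 used more than once (contraction); y left unused
affine: ✗ — u ×2 used more than once (contraction)
relevant: ✗ — y left unused
unrestricted: ✓ — typability at P is all that's needed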